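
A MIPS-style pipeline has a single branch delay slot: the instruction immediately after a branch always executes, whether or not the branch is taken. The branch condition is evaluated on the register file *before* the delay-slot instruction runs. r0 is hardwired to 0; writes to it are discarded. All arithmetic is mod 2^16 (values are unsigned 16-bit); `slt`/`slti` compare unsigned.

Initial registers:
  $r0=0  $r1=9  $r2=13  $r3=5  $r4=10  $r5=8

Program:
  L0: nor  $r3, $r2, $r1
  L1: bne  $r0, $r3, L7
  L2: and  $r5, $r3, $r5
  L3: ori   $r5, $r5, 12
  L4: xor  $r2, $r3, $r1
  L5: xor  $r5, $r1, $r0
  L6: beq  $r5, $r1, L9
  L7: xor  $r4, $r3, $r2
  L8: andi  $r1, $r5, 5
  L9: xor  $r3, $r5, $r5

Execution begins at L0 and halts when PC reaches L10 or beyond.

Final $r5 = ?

#0 nor  $r3, $r2, $r1 ; 0/9/13/65522/10/8
#1 bne  $r0, $r3, L7 ; 0/9/13/65522/10/8 ; →target
#2 and  $r5, $r3, $r5 ; 0/9/13/65522/10/0
#7 xor  $r4, $r3, $r2 ; 0/9/13/65522/65535/0
#8 andi  $r1, $r5, 5 ; 0/0/13/65522/65535/0
#9 xor  $r3, $r5, $r5 ; 0/0/13/0/65535/0

0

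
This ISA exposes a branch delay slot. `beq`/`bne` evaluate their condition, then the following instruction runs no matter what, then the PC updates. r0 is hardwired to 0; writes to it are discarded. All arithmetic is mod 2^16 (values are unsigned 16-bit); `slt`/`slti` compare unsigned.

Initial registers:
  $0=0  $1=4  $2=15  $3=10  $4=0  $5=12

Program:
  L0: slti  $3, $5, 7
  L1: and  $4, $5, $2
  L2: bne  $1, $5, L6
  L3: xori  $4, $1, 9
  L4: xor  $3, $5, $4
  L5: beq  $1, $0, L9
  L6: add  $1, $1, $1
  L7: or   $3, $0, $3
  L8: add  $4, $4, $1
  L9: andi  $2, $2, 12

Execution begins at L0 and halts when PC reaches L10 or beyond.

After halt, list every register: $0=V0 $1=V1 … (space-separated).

$0=0 $1=8 $2=12 $3=0 $4=21 $5=12

[0] slti  $3, $5, 7  →  {$0:0, $1:4, $2:15, $3:0, $4:0, $5:12}
[1] and  $4, $5, $2  →  {$0:0, $1:4, $2:15, $3:0, $4:12, $5:12}
[2] bne  $1, $5, L6  →  {$0:0, $1:4, $2:15, $3:0, $4:12, $5:12}  ⟨branch taken⟩
[3] xori  $4, $1, 9  →  {$0:0, $1:4, $2:15, $3:0, $4:13, $5:12}
[6] add  $1, $1, $1  →  {$0:0, $1:8, $2:15, $3:0, $4:13, $5:12}
[7] or   $3, $0, $3  →  {$0:0, $1:8, $2:15, $3:0, $4:13, $5:12}
[8] add  $4, $4, $1  →  {$0:0, $1:8, $2:15, $3:0, $4:21, $5:12}
[9] andi  $2, $2, 12  →  {$0:0, $1:8, $2:12, $3:0, $4:21, $5:12}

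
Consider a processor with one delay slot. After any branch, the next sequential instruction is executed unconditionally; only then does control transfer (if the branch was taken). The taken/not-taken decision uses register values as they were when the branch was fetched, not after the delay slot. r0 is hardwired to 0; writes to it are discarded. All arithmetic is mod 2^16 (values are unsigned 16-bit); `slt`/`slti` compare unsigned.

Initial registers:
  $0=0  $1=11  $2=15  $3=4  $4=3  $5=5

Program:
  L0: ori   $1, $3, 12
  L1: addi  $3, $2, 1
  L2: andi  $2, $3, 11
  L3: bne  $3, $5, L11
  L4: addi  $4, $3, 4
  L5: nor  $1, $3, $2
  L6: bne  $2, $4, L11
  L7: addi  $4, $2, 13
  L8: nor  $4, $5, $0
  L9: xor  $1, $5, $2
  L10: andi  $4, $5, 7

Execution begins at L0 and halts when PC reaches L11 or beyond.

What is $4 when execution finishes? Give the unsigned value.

[0] ori   $1, $3, 12  →  {$0:0, $1:12, $2:15, $3:4, $4:3, $5:5}
[1] addi  $3, $2, 1  →  {$0:0, $1:12, $2:15, $3:16, $4:3, $5:5}
[2] andi  $2, $3, 11  →  {$0:0, $1:12, $2:0, $3:16, $4:3, $5:5}
[3] bne  $3, $5, L11  →  {$0:0, $1:12, $2:0, $3:16, $4:3, $5:5}  ⟨branch taken⟩
[4] addi  $4, $3, 4  →  {$0:0, $1:12, $2:0, $3:16, $4:20, $5:5}

20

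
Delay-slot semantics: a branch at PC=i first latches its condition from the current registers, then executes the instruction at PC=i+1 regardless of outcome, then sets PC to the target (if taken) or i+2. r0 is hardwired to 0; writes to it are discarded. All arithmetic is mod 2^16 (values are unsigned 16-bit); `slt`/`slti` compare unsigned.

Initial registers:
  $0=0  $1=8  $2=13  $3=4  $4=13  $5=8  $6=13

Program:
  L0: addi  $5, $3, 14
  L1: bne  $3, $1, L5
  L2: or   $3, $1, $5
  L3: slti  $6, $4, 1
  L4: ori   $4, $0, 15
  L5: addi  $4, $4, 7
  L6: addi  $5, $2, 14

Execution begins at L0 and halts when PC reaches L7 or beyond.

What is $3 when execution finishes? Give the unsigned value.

[0] addi  $5, $3, 14  →  {$0:0, $1:8, $2:13, $3:4, $4:13, $5:18, $6:13}
[1] bne  $3, $1, L5  →  {$0:0, $1:8, $2:13, $3:4, $4:13, $5:18, $6:13}  ⟨branch taken⟩
[2] or   $3, $1, $5  →  {$0:0, $1:8, $2:13, $3:26, $4:13, $5:18, $6:13}
[5] addi  $4, $4, 7  →  {$0:0, $1:8, $2:13, $3:26, $4:20, $5:18, $6:13}
[6] addi  $5, $2, 14  →  {$0:0, $1:8, $2:13, $3:26, $4:20, $5:27, $6:13}

26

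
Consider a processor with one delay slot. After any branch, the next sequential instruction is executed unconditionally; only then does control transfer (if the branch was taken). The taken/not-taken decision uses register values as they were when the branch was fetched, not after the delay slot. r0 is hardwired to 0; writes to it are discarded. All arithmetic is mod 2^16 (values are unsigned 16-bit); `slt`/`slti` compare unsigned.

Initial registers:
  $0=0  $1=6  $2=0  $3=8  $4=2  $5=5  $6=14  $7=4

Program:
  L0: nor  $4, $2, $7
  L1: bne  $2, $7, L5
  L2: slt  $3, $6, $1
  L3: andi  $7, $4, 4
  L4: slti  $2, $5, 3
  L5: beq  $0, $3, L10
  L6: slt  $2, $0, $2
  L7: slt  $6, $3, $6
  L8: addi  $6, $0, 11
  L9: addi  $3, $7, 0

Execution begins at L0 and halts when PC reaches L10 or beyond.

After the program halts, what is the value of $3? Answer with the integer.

#0 nor  $4, $2, $7 ; 0/6/0/8/65531/5/14/4
#1 bne  $2, $7, L5 ; 0/6/0/8/65531/5/14/4 ; →target
#2 slt  $3, $6, $1 ; 0/6/0/0/65531/5/14/4
#5 beq  $0, $3, L10 ; 0/6/0/0/65531/5/14/4 ; →target
#6 slt  $2, $0, $2 ; 0/6/0/0/65531/5/14/4

0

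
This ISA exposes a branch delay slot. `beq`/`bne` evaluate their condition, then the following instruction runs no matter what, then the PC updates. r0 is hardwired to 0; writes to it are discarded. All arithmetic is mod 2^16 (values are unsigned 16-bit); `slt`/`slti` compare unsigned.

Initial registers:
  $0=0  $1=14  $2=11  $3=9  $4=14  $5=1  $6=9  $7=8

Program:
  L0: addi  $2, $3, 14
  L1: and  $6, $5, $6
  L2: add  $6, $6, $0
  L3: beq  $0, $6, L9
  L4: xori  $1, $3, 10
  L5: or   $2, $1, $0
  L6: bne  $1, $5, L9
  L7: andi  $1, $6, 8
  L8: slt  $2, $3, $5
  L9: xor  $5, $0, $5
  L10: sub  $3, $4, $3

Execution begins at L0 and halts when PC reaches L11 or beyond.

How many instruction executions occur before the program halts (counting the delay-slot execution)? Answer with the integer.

#0 addi  $2, $3, 14 ; 0/14/23/9/14/1/9/8
#1 and  $6, $5, $6 ; 0/14/23/9/14/1/1/8
#2 add  $6, $6, $0 ; 0/14/23/9/14/1/1/8
#3 beq  $0, $6, L9 ; 0/14/23/9/14/1/1/8 ; →fallthru
#4 xori  $1, $3, 10 ; 0/3/23/9/14/1/1/8
#5 or   $2, $1, $0 ; 0/3/3/9/14/1/1/8
#6 bne  $1, $5, L9 ; 0/3/3/9/14/1/1/8 ; →target
#7 andi  $1, $6, 8 ; 0/0/3/9/14/1/1/8
#9 xor  $5, $0, $5 ; 0/0/3/9/14/1/1/8
#10 sub  $3, $4, $3 ; 0/0/3/5/14/1/1/8

10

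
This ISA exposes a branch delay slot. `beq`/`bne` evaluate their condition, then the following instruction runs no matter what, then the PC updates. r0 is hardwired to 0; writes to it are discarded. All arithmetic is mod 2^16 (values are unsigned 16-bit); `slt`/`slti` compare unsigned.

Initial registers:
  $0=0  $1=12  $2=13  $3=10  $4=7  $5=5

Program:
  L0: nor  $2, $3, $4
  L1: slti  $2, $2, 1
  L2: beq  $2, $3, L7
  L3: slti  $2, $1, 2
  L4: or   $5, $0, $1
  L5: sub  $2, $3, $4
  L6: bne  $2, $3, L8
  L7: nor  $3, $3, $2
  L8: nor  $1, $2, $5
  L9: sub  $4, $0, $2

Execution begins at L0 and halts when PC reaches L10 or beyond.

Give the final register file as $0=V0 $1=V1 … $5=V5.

  step pc=0: nor  $2, $3, $4  regs=(0,12,65520,10,7,5)
  step pc=1: slti  $2, $2, 1  regs=(0,12,0,10,7,5)
  step pc=2: beq  $2, $3, L7  cond=F  regs=(0,12,0,10,7,5)
  step pc=3: slti  $2, $1, 2  regs=(0,12,0,10,7,5)
  step pc=4: or   $5, $0, $1  regs=(0,12,0,10,7,12)
  step pc=5: sub  $2, $3, $4  regs=(0,12,3,10,7,12)
  step pc=6: bne  $2, $3, L8  cond=T  regs=(0,12,3,10,7,12)
  step pc=7: nor  $3, $3, $2  regs=(0,12,3,65524,7,12)
  step pc=8: nor  $1, $2, $5  regs=(0,65520,3,65524,7,12)
  step pc=9: sub  $4, $0, $2  regs=(0,65520,3,65524,65533,12)

$0=0 $1=65520 $2=3 $3=65524 $4=65533 $5=12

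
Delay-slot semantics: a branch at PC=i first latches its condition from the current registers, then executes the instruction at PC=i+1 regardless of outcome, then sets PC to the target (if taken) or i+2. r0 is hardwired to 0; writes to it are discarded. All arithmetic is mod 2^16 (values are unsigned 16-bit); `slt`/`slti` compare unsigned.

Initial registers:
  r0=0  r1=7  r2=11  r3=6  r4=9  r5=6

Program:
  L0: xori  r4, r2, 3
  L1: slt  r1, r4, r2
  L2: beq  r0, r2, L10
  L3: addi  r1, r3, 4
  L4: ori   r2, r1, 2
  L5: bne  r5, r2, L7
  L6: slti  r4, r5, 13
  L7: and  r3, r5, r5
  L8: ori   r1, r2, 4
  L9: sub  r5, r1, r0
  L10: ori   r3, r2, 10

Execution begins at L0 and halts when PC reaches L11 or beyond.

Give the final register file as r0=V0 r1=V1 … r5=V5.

r0=0 r1=14 r2=10 r3=10 r4=1 r5=14

PC=0  xori  r4, r2, 3        | r0=0 r1=7 r2=11 r3=6 r4=8 r5=6
PC=1  slt  r1, r4, r2        | r0=0 r1=1 r2=11 r3=6 r4=8 r5=6
PC=2  beq  r0, r2, L10       | r0=0 r1=1 r2=11 r3=6 r4=8 r5=6  [not taken]
PC=3  addi  r1, r3, 4        | r0=0 r1=10 r2=11 r3=6 r4=8 r5=6
PC=4  ori   r2, r1, 2        | r0=0 r1=10 r2=10 r3=6 r4=8 r5=6
PC=5  bne  r5, r2, L7        | r0=0 r1=10 r2=10 r3=6 r4=8 r5=6  [TAKEN]
PC=6  slti  r4, r5, 13       | r0=0 r1=10 r2=10 r3=6 r4=1 r5=6
PC=7  and  r3, r5, r5        | r0=0 r1=10 r2=10 r3=6 r4=1 r5=6
PC=8  ori   r1, r2, 4        | r0=0 r1=14 r2=10 r3=6 r4=1 r5=6
PC=9  sub  r5, r1, r0        | r0=0 r1=14 r2=10 r3=6 r4=1 r5=14
PC=10 ori   r3, r2, 10       | r0=0 r1=14 r2=10 r3=10 r4=1 r5=14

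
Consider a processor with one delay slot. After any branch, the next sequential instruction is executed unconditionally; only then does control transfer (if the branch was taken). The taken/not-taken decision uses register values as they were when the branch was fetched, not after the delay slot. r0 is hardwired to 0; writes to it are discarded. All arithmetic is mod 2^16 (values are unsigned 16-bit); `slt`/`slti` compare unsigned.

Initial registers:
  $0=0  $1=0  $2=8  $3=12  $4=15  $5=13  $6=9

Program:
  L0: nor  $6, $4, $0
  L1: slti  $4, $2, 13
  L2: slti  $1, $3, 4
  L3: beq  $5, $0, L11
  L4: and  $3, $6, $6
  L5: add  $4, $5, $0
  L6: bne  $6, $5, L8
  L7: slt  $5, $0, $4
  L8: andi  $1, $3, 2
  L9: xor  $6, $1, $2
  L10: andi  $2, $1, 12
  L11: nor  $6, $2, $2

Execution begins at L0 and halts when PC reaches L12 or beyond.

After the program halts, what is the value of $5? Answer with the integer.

1

  step pc=0: nor  $6, $4, $0  regs=(0,0,8,12,15,13,65520)
  step pc=1: slti  $4, $2, 13  regs=(0,0,8,12,1,13,65520)
  step pc=2: slti  $1, $3, 4  regs=(0,0,8,12,1,13,65520)
  step pc=3: beq  $5, $0, L11  cond=F  regs=(0,0,8,12,1,13,65520)
  step pc=4: and  $3, $6, $6  regs=(0,0,8,65520,1,13,65520)
  step pc=5: add  $4, $5, $0  regs=(0,0,8,65520,13,13,65520)
  step pc=6: bne  $6, $5, L8  cond=T  regs=(0,0,8,65520,13,13,65520)
  step pc=7: slt  $5, $0, $4  regs=(0,0,8,65520,13,1,65520)
  step pc=8: andi  $1, $3, 2  regs=(0,0,8,65520,13,1,65520)
  step pc=9: xor  $6, $1, $2  regs=(0,0,8,65520,13,1,8)
  step pc=10: andi  $2, $1, 12  regs=(0,0,0,65520,13,1,8)
  step pc=11: nor  $6, $2, $2  regs=(0,0,0,65520,13,1,65535)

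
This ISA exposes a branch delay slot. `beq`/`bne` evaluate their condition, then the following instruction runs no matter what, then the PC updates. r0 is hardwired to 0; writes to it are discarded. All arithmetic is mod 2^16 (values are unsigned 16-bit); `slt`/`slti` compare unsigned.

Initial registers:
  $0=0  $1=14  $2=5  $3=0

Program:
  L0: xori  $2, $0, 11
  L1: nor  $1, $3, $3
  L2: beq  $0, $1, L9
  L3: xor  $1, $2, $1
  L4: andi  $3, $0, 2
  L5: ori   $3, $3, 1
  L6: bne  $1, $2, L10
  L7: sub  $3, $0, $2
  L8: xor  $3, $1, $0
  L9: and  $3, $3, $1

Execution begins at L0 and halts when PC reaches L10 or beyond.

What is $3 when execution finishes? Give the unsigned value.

  step pc=0: xori  $2, $0, 11  regs=(0,14,11,0)
  step pc=1: nor  $1, $3, $3  regs=(0,65535,11,0)
  step pc=2: beq  $0, $1, L9  cond=F  regs=(0,65535,11,0)
  step pc=3: xor  $1, $2, $1  regs=(0,65524,11,0)
  step pc=4: andi  $3, $0, 2  regs=(0,65524,11,0)
  step pc=5: ori   $3, $3, 1  regs=(0,65524,11,1)
  step pc=6: bne  $1, $2, L10  cond=T  regs=(0,65524,11,1)
  step pc=7: sub  $3, $0, $2  regs=(0,65524,11,65525)

65525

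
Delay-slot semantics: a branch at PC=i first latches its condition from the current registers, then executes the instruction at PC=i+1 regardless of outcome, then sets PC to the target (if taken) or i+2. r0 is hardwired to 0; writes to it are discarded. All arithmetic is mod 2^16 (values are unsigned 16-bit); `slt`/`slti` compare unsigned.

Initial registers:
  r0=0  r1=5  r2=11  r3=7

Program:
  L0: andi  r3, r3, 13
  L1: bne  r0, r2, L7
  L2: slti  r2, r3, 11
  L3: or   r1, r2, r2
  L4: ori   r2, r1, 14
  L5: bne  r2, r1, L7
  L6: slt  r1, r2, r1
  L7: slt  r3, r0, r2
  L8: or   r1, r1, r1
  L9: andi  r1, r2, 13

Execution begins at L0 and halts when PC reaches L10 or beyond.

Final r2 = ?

#0 andi  r3, r3, 13 ; 0/5/11/5
#1 bne  r0, r2, L7 ; 0/5/11/5 ; →target
#2 slti  r2, r3, 11 ; 0/5/1/5
#7 slt  r3, r0, r2 ; 0/5/1/1
#8 or   r1, r1, r1 ; 0/5/1/1
#9 andi  r1, r2, 13 ; 0/1/1/1

1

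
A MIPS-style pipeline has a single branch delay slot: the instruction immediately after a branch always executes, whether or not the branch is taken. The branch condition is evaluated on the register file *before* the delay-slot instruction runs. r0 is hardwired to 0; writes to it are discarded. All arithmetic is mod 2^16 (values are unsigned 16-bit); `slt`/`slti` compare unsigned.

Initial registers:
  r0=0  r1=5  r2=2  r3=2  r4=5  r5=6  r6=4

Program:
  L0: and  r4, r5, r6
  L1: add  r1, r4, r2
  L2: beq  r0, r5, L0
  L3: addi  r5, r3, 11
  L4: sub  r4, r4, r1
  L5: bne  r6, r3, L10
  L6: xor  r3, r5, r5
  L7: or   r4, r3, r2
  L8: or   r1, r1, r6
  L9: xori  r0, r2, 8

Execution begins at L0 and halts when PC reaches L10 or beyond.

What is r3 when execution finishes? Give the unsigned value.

  step pc=0: and  r4, r5, r6  regs=(0,5,2,2,4,6,4)
  step pc=1: add  r1, r4, r2  regs=(0,6,2,2,4,6,4)
  step pc=2: beq  r0, r5, L0  cond=F  regs=(0,6,2,2,4,6,4)
  step pc=3: addi  r5, r3, 11  regs=(0,6,2,2,4,13,4)
  step pc=4: sub  r4, r4, r1  regs=(0,6,2,2,65534,13,4)
  step pc=5: bne  r6, r3, L10  cond=T  regs=(0,6,2,2,65534,13,4)
  step pc=6: xor  r3, r5, r5  regs=(0,6,2,0,65534,13,4)

0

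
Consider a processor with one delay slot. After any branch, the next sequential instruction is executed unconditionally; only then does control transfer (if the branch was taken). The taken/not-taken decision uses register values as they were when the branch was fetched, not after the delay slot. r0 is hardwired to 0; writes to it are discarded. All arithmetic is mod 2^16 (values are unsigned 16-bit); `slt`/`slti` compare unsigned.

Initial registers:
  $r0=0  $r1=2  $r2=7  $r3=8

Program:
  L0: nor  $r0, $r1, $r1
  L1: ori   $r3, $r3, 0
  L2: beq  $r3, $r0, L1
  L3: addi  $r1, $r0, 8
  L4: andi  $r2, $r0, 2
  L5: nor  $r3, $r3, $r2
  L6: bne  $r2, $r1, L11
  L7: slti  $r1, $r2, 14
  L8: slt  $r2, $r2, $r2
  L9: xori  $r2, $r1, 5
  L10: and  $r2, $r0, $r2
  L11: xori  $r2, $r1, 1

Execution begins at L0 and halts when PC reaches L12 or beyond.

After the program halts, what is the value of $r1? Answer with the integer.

1

  step pc=0: nor  $r0, $r1, $r1  regs=(0,2,7,8)
  step pc=1: ori   $r3, $r3, 0  regs=(0,2,7,8)
  step pc=2: beq  $r3, $r0, L1  cond=F  regs=(0,2,7,8)
  step pc=3: addi  $r1, $r0, 8  regs=(0,8,7,8)
  step pc=4: andi  $r2, $r0, 2  regs=(0,8,0,8)
  step pc=5: nor  $r3, $r3, $r2  regs=(0,8,0,65527)
  step pc=6: bne  $r2, $r1, L11  cond=T  regs=(0,8,0,65527)
  step pc=7: slti  $r1, $r2, 14  regs=(0,1,0,65527)
  step pc=11: xori  $r2, $r1, 1  regs=(0,1,0,65527)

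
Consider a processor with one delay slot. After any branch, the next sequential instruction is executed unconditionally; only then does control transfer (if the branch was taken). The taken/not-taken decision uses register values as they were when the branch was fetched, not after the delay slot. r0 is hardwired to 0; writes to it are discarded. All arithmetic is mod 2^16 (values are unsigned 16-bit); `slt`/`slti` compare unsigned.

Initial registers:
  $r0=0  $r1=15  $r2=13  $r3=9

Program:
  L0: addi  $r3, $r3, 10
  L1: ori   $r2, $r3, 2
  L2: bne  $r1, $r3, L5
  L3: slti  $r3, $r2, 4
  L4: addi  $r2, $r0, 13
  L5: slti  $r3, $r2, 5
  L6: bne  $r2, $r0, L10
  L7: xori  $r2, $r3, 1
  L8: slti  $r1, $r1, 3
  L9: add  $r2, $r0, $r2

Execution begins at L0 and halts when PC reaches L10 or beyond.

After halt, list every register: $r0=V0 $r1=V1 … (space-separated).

$r0=0 $r1=15 $r2=1 $r3=0

  step pc=0: addi  $r3, $r3, 10  regs=(0,15,13,19)
  step pc=1: ori   $r2, $r3, 2  regs=(0,15,19,19)
  step pc=2: bne  $r1, $r3, L5  cond=T  regs=(0,15,19,19)
  step pc=3: slti  $r3, $r2, 4  regs=(0,15,19,0)
  step pc=5: slti  $r3, $r2, 5  regs=(0,15,19,0)
  step pc=6: bne  $r2, $r0, L10  cond=T  regs=(0,15,19,0)
  step pc=7: xori  $r2, $r3, 1  regs=(0,15,1,0)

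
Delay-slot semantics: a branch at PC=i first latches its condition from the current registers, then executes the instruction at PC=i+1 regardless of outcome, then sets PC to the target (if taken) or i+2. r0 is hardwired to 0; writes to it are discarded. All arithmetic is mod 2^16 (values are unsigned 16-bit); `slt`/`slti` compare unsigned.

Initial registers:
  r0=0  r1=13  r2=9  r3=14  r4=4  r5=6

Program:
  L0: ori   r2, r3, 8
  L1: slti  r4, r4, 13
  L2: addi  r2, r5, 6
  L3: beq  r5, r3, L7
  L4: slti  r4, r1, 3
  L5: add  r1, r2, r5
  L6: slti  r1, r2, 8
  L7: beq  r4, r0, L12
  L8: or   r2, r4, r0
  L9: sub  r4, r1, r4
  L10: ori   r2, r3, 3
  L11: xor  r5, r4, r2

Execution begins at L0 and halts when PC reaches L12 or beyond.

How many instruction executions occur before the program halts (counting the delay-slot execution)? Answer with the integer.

#0 ori   r2, r3, 8 ; 0/13/14/14/4/6
#1 slti  r4, r4, 13 ; 0/13/14/14/1/6
#2 addi  r2, r5, 6 ; 0/13/12/14/1/6
#3 beq  r5, r3, L7 ; 0/13/12/14/1/6 ; →fallthru
#4 slti  r4, r1, 3 ; 0/13/12/14/0/6
#5 add  r1, r2, r5 ; 0/18/12/14/0/6
#6 slti  r1, r2, 8 ; 0/0/12/14/0/6
#7 beq  r4, r0, L12 ; 0/0/12/14/0/6 ; →target
#8 or   r2, r4, r0 ; 0/0/0/14/0/6

9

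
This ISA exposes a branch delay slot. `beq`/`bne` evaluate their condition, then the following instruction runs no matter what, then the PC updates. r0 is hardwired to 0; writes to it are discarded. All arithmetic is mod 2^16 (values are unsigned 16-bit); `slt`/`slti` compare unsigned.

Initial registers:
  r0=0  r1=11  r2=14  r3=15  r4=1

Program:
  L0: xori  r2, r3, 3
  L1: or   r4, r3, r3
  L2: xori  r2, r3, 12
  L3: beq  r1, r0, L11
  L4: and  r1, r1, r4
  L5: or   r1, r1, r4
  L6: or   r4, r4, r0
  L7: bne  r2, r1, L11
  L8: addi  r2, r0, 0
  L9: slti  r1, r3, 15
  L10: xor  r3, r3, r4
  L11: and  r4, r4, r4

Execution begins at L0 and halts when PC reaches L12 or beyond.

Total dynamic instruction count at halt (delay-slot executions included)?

#0 xori  r2, r3, 3 ; 0/11/12/15/1
#1 or   r4, r3, r3 ; 0/11/12/15/15
#2 xori  r2, r3, 12 ; 0/11/3/15/15
#3 beq  r1, r0, L11 ; 0/11/3/15/15 ; →fallthru
#4 and  r1, r1, r4 ; 0/11/3/15/15
#5 or   r1, r1, r4 ; 0/15/3/15/15
#6 or   r4, r4, r0 ; 0/15/3/15/15
#7 bne  r2, r1, L11 ; 0/15/3/15/15 ; →target
#8 addi  r2, r0, 0 ; 0/15/0/15/15
#11 and  r4, r4, r4 ; 0/15/0/15/15

10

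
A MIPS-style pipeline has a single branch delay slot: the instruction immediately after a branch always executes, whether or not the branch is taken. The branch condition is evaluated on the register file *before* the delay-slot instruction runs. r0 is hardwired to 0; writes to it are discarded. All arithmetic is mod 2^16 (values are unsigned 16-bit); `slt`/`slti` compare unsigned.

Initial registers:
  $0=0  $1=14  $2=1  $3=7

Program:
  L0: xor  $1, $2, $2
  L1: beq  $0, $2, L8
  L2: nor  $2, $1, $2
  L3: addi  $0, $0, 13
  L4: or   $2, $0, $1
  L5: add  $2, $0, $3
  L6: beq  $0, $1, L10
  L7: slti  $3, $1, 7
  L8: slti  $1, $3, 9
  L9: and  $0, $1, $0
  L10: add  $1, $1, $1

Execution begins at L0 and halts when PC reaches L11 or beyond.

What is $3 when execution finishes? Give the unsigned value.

[0] xor  $1, $2, $2  →  {$0:0, $1:0, $2:1, $3:7}
[1] beq  $0, $2, L8  →  {$0:0, $1:0, $2:1, $3:7}  ⟨branch fallthrough⟩
[2] nor  $2, $1, $2  →  {$0:0, $1:0, $2:65534, $3:7}
[3] addi  $0, $0, 13  →  {$0:0, $1:0, $2:65534, $3:7}
[4] or   $2, $0, $1  →  {$0:0, $1:0, $2:0, $3:7}
[5] add  $2, $0, $3  →  {$0:0, $1:0, $2:7, $3:7}
[6] beq  $0, $1, L10  →  {$0:0, $1:0, $2:7, $3:7}  ⟨branch taken⟩
[7] slti  $3, $1, 7  →  {$0:0, $1:0, $2:7, $3:1}
[10] add  $1, $1, $1  →  {$0:0, $1:0, $2:7, $3:1}

1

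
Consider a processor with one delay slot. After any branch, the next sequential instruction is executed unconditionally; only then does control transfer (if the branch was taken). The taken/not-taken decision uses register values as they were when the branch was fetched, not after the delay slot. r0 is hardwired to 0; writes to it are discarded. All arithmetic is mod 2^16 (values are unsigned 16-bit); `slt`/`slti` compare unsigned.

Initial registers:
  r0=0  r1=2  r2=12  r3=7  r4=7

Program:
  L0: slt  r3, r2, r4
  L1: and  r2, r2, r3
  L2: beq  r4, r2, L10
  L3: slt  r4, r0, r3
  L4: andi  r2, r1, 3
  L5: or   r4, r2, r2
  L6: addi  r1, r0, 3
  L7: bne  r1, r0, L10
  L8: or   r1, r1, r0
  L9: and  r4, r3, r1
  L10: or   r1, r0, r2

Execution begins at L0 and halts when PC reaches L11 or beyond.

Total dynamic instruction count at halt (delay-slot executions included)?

10

PC=0  slt  r3, r2, r4        | r0=0 r1=2 r2=12 r3=0 r4=7
PC=1  and  r2, r2, r3        | r0=0 r1=2 r2=0 r3=0 r4=7
PC=2  beq  r4, r2, L10       | r0=0 r1=2 r2=0 r3=0 r4=7  [not taken]
PC=3  slt  r4, r0, r3        | r0=0 r1=2 r2=0 r3=0 r4=0
PC=4  andi  r2, r1, 3        | r0=0 r1=2 r2=2 r3=0 r4=0
PC=5  or   r4, r2, r2        | r0=0 r1=2 r2=2 r3=0 r4=2
PC=6  addi  r1, r0, 3        | r0=0 r1=3 r2=2 r3=0 r4=2
PC=7  bne  r1, r0, L10       | r0=0 r1=3 r2=2 r3=0 r4=2  [TAKEN]
PC=8  or   r1, r1, r0        | r0=0 r1=3 r2=2 r3=0 r4=2
PC=10 or   r1, r0, r2        | r0=0 r1=2 r2=2 r3=0 r4=2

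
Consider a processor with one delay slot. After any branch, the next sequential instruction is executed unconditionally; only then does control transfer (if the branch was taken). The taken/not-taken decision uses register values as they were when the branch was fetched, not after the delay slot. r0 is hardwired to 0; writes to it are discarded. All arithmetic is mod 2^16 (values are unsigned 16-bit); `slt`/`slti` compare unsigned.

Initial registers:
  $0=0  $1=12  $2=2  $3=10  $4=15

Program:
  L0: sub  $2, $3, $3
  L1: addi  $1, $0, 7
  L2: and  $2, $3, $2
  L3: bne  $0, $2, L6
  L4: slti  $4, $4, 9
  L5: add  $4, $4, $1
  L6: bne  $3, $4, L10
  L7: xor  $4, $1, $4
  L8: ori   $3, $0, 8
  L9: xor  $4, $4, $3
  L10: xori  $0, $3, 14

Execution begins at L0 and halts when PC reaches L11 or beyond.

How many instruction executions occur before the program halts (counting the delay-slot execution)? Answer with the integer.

[0] sub  $2, $3, $3  →  {$0:0, $1:12, $2:0, $3:10, $4:15}
[1] addi  $1, $0, 7  →  {$0:0, $1:7, $2:0, $3:10, $4:15}
[2] and  $2, $3, $2  →  {$0:0, $1:7, $2:0, $3:10, $4:15}
[3] bne  $0, $2, L6  →  {$0:0, $1:7, $2:0, $3:10, $4:15}  ⟨branch fallthrough⟩
[4] slti  $4, $4, 9  →  {$0:0, $1:7, $2:0, $3:10, $4:0}
[5] add  $4, $4, $1  →  {$0:0, $1:7, $2:0, $3:10, $4:7}
[6] bne  $3, $4, L10  →  {$0:0, $1:7, $2:0, $3:10, $4:7}  ⟨branch taken⟩
[7] xor  $4, $1, $4  →  {$0:0, $1:7, $2:0, $3:10, $4:0}
[10] xori  $0, $3, 14  →  {$0:0, $1:7, $2:0, $3:10, $4:0}

9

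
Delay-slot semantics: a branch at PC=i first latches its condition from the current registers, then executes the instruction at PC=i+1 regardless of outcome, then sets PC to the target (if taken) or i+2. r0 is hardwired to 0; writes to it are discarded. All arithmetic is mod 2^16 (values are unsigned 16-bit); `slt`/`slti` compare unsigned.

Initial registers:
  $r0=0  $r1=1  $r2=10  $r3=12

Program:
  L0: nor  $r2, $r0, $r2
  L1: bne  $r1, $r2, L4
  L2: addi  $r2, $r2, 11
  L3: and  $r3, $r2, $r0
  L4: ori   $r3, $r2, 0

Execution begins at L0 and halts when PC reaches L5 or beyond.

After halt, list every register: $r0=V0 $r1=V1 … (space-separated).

#0 nor  $r2, $r0, $r2 ; 0/1/65525/12
#1 bne  $r1, $r2, L4 ; 0/1/65525/12 ; →target
#2 addi  $r2, $r2, 11 ; 0/1/0/12
#4 ori   $r3, $r2, 0 ; 0/1/0/0

$r0=0 $r1=1 $r2=0 $r3=0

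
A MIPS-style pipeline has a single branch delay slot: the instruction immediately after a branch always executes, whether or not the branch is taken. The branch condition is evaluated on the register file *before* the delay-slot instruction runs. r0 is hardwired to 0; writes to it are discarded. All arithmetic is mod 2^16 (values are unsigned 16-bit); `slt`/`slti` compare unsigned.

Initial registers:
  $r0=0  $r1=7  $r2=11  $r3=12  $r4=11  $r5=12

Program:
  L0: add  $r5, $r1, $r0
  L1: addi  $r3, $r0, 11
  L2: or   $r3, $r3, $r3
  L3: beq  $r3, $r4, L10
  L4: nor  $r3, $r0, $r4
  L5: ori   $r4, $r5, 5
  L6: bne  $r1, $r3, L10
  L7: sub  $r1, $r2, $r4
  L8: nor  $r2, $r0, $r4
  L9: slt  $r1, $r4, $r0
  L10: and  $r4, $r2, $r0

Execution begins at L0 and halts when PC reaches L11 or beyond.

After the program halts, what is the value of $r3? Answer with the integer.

#0 add  $r5, $r1, $r0 ; 0/7/11/12/11/7
#1 addi  $r3, $r0, 11 ; 0/7/11/11/11/7
#2 or   $r3, $r3, $r3 ; 0/7/11/11/11/7
#3 beq  $r3, $r4, L10 ; 0/7/11/11/11/7 ; →target
#4 nor  $r3, $r0, $r4 ; 0/7/11/65524/11/7
#10 and  $r4, $r2, $r0 ; 0/7/11/65524/0/7

65524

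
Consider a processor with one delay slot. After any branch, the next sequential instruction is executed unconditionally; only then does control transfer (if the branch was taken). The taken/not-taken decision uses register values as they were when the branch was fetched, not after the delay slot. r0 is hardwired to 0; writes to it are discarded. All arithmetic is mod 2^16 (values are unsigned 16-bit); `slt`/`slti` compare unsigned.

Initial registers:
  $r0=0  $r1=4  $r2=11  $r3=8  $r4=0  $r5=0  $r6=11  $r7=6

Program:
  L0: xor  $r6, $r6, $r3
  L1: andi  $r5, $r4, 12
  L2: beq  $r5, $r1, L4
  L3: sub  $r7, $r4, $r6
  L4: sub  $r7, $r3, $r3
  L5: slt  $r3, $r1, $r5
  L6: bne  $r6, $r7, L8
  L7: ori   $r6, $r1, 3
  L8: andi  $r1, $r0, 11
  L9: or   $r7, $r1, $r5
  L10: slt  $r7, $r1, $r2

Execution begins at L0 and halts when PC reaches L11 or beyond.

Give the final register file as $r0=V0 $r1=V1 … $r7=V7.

[0] xor  $r6, $r6, $r3  →  {$r0:0, $r1:4, $r2:11, $r3:8, $r4:0, $r5:0, $r6:3, $r7:6}
[1] andi  $r5, $r4, 12  →  {$r0:0, $r1:4, $r2:11, $r3:8, $r4:0, $r5:0, $r6:3, $r7:6}
[2] beq  $r5, $r1, L4  →  {$r0:0, $r1:4, $r2:11, $r3:8, $r4:0, $r5:0, $r6:3, $r7:6}  ⟨branch fallthrough⟩
[3] sub  $r7, $r4, $r6  →  {$r0:0, $r1:4, $r2:11, $r3:8, $r4:0, $r5:0, $r6:3, $r7:65533}
[4] sub  $r7, $r3, $r3  →  {$r0:0, $r1:4, $r2:11, $r3:8, $r4:0, $r5:0, $r6:3, $r7:0}
[5] slt  $r3, $r1, $r5  →  {$r0:0, $r1:4, $r2:11, $r3:0, $r4:0, $r5:0, $r6:3, $r7:0}
[6] bne  $r6, $r7, L8  →  {$r0:0, $r1:4, $r2:11, $r3:0, $r4:0, $r5:0, $r6:3, $r7:0}  ⟨branch taken⟩
[7] ori   $r6, $r1, 3  →  {$r0:0, $r1:4, $r2:11, $r3:0, $r4:0, $r5:0, $r6:7, $r7:0}
[8] andi  $r1, $r0, 11  →  {$r0:0, $r1:0, $r2:11, $r3:0, $r4:0, $r5:0, $r6:7, $r7:0}
[9] or   $r7, $r1, $r5  →  {$r0:0, $r1:0, $r2:11, $r3:0, $r4:0, $r5:0, $r6:7, $r7:0}
[10] slt  $r7, $r1, $r2  →  {$r0:0, $r1:0, $r2:11, $r3:0, $r4:0, $r5:0, $r6:7, $r7:1}

$r0=0 $r1=0 $r2=11 $r3=0 $r4=0 $r5=0 $r6=7 $r7=1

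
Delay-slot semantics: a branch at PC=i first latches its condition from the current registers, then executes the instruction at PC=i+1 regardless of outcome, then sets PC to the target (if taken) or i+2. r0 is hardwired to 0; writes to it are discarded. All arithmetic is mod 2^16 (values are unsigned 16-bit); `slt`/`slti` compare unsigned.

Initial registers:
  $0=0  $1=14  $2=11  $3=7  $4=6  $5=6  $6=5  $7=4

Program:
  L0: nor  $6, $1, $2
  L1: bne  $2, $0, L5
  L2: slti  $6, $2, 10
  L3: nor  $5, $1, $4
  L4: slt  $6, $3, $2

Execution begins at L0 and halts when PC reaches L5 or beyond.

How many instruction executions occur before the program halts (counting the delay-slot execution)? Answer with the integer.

#0 nor  $6, $1, $2 ; 0/14/11/7/6/6/65520/4
#1 bne  $2, $0, L5 ; 0/14/11/7/6/6/65520/4 ; →target
#2 slti  $6, $2, 10 ; 0/14/11/7/6/6/0/4

3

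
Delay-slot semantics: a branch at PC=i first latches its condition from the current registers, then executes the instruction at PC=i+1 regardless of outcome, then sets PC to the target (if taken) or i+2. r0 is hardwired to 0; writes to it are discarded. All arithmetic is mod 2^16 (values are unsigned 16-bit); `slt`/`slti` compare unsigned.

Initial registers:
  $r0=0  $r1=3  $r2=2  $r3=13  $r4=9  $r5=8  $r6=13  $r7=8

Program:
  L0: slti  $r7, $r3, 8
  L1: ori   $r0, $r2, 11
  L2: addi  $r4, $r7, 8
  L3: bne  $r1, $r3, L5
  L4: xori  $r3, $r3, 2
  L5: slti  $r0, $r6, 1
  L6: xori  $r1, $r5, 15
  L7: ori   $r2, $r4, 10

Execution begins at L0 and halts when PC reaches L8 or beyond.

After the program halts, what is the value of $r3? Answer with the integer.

  step pc=0: slti  $r7, $r3, 8  regs=(0,3,2,13,9,8,13,0)
  step pc=1: ori   $r0, $r2, 11  regs=(0,3,2,13,9,8,13,0)
  step pc=2: addi  $r4, $r7, 8  regs=(0,3,2,13,8,8,13,0)
  step pc=3: bne  $r1, $r3, L5  cond=T  regs=(0,3,2,13,8,8,13,0)
  step pc=4: xori  $r3, $r3, 2  regs=(0,3,2,15,8,8,13,0)
  step pc=5: slti  $r0, $r6, 1  regs=(0,3,2,15,8,8,13,0)
  step pc=6: xori  $r1, $r5, 15  regs=(0,7,2,15,8,8,13,0)
  step pc=7: ori   $r2, $r4, 10  regs=(0,7,10,15,8,8,13,0)

15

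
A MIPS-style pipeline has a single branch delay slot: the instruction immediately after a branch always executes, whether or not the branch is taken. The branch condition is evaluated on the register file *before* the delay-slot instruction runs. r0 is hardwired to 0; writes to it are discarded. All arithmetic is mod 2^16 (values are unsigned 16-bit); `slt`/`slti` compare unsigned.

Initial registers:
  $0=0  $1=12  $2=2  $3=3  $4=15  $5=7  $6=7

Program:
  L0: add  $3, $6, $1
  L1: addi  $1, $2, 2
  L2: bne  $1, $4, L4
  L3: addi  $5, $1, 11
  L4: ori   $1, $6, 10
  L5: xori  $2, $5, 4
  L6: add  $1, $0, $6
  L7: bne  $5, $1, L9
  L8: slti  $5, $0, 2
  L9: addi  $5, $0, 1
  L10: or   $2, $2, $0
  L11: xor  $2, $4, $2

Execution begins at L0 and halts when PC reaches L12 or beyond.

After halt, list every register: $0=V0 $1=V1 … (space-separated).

$0=0 $1=7 $2=4 $3=19 $4=15 $5=1 $6=7

  step pc=0: add  $3, $6, $1  regs=(0,12,2,19,15,7,7)
  step pc=1: addi  $1, $2, 2  regs=(0,4,2,19,15,7,7)
  step pc=2: bne  $1, $4, L4  cond=T  regs=(0,4,2,19,15,7,7)
  step pc=3: addi  $5, $1, 11  regs=(0,4,2,19,15,15,7)
  step pc=4: ori   $1, $6, 10  regs=(0,15,2,19,15,15,7)
  step pc=5: xori  $2, $5, 4  regs=(0,15,11,19,15,15,7)
  step pc=6: add  $1, $0, $6  regs=(0,7,11,19,15,15,7)
  step pc=7: bne  $5, $1, L9  cond=T  regs=(0,7,11,19,15,15,7)
  step pc=8: slti  $5, $0, 2  regs=(0,7,11,19,15,1,7)
  step pc=9: addi  $5, $0, 1  regs=(0,7,11,19,15,1,7)
  step pc=10: or   $2, $2, $0  regs=(0,7,11,19,15,1,7)
  step pc=11: xor  $2, $4, $2  regs=(0,7,4,19,15,1,7)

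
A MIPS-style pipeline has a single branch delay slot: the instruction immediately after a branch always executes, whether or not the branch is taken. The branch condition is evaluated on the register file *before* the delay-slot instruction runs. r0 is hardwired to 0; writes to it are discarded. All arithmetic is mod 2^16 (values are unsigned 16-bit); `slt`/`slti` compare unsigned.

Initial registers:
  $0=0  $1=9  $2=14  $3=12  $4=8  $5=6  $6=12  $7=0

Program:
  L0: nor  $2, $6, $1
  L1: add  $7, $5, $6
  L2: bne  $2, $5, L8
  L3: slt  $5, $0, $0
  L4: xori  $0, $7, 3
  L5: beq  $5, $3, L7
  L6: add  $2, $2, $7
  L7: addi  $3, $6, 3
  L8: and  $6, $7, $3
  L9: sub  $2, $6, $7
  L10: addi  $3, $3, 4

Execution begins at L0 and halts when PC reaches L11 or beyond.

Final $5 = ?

0

  step pc=0: nor  $2, $6, $1  regs=(0,9,65522,12,8,6,12,0)
  step pc=1: add  $7, $5, $6  regs=(0,9,65522,12,8,6,12,18)
  step pc=2: bne  $2, $5, L8  cond=T  regs=(0,9,65522,12,8,6,12,18)
  step pc=3: slt  $5, $0, $0  regs=(0,9,65522,12,8,0,12,18)
  step pc=8: and  $6, $7, $3  regs=(0,9,65522,12,8,0,0,18)
  step pc=9: sub  $2, $6, $7  regs=(0,9,65518,12,8,0,0,18)
  step pc=10: addi  $3, $3, 4  regs=(0,9,65518,16,8,0,0,18)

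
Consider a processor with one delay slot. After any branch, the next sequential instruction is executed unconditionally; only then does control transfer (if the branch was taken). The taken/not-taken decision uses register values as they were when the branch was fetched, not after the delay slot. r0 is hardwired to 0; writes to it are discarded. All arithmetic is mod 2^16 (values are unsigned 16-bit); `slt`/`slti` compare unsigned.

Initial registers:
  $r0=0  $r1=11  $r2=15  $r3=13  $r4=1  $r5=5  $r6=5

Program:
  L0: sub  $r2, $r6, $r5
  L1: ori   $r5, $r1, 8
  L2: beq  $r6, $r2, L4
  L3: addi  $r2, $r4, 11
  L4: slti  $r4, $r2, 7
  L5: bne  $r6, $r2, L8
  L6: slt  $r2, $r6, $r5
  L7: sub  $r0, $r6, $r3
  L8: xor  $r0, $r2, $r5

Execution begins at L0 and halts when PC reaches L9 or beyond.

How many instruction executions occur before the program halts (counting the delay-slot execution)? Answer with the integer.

#0 sub  $r2, $r6, $r5 ; 0/11/0/13/1/5/5
#1 ori   $r5, $r1, 8 ; 0/11/0/13/1/11/5
#2 beq  $r6, $r2, L4 ; 0/11/0/13/1/11/5 ; →fallthru
#3 addi  $r2, $r4, 11 ; 0/11/12/13/1/11/5
#4 slti  $r4, $r2, 7 ; 0/11/12/13/0/11/5
#5 bne  $r6, $r2, L8 ; 0/11/12/13/0/11/5 ; →target
#6 slt  $r2, $r6, $r5 ; 0/11/1/13/0/11/5
#8 xor  $r0, $r2, $r5 ; 0/11/1/13/0/11/5

8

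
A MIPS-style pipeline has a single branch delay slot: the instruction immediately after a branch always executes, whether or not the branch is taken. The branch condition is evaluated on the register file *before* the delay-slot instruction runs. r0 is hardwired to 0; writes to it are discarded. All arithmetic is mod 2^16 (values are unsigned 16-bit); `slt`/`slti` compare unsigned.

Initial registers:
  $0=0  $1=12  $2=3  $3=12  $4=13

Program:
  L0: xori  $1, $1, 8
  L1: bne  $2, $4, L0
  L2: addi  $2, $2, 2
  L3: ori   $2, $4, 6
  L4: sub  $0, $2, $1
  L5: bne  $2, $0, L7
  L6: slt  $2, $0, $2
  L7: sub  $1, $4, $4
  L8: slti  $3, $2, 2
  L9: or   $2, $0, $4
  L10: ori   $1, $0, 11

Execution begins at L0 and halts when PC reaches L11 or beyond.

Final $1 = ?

#0 xori  $1, $1, 8 ; 0/4/3/12/13
#1 bne  $2, $4, L0 ; 0/4/3/12/13 ; →target
#2 addi  $2, $2, 2 ; 0/4/5/12/13
#0 xori  $1, $1, 8 ; 0/12/5/12/13
#1 bne  $2, $4, L0 ; 0/12/5/12/13 ; →target
#2 addi  $2, $2, 2 ; 0/12/7/12/13
#0 xori  $1, $1, 8 ; 0/4/7/12/13
#1 bne  $2, $4, L0 ; 0/4/7/12/13 ; →target
#2 addi  $2, $2, 2 ; 0/4/9/12/13
#0 xori  $1, $1, 8 ; 0/12/9/12/13
#1 bne  $2, $4, L0 ; 0/12/9/12/13 ; →target
#2 addi  $2, $2, 2 ; 0/12/11/12/13
#0 xori  $1, $1, 8 ; 0/4/11/12/13
#1 bne  $2, $4, L0 ; 0/4/11/12/13 ; →target
#2 addi  $2, $2, 2 ; 0/4/13/12/13
#0 xori  $1, $1, 8 ; 0/12/13/12/13
#1 bne  $2, $4, L0 ; 0/12/13/12/13 ; →fallthru
#2 addi  $2, $2, 2 ; 0/12/15/12/13
#3 ori   $2, $4, 6 ; 0/12/15/12/13
#4 sub  $0, $2, $1 ; 0/12/15/12/13
#5 bne  $2, $0, L7 ; 0/12/15/12/13 ; →target
#6 slt  $2, $0, $2 ; 0/12/1/12/13
#7 sub  $1, $4, $4 ; 0/0/1/12/13
#8 slti  $3, $2, 2 ; 0/0/1/1/13
#9 or   $2, $0, $4 ; 0/0/13/1/13
#10 ori   $1, $0, 11 ; 0/11/13/1/13

11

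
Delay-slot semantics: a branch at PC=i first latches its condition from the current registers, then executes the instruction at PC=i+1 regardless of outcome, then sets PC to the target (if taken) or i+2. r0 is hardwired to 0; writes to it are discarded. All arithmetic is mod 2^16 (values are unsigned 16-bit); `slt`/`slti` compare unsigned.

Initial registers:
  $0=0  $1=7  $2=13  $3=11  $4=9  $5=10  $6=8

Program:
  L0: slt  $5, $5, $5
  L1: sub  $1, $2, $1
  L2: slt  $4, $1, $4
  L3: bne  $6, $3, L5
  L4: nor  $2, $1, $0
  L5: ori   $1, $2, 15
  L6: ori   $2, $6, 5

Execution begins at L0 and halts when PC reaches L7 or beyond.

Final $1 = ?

[0] slt  $5, $5, $5  →  {$0:0, $1:7, $2:13, $3:11, $4:9, $5:0, $6:8}
[1] sub  $1, $2, $1  →  {$0:0, $1:6, $2:13, $3:11, $4:9, $5:0, $6:8}
[2] slt  $4, $1, $4  →  {$0:0, $1:6, $2:13, $3:11, $4:1, $5:0, $6:8}
[3] bne  $6, $3, L5  →  {$0:0, $1:6, $2:13, $3:11, $4:1, $5:0, $6:8}  ⟨branch taken⟩
[4] nor  $2, $1, $0  →  {$0:0, $1:6, $2:65529, $3:11, $4:1, $5:0, $6:8}
[5] ori   $1, $2, 15  →  {$0:0, $1:65535, $2:65529, $3:11, $4:1, $5:0, $6:8}
[6] ori   $2, $6, 5  →  {$0:0, $1:65535, $2:13, $3:11, $4:1, $5:0, $6:8}

65535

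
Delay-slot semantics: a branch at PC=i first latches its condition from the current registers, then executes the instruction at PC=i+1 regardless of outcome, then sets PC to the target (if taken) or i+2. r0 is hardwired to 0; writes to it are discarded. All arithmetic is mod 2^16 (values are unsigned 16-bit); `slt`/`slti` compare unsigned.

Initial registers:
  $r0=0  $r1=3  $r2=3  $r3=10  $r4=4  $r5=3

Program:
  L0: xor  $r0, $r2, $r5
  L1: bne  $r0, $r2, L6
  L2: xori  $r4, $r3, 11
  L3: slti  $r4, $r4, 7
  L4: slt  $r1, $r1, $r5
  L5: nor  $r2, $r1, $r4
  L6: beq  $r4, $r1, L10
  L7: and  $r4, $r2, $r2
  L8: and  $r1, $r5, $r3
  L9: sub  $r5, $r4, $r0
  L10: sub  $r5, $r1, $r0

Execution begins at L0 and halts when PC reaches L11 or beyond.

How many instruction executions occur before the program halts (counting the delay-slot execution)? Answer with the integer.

8

#0 xor  $r0, $r2, $r5 ; 0/3/3/10/4/3
#1 bne  $r0, $r2, L6 ; 0/3/3/10/4/3 ; →target
#2 xori  $r4, $r3, 11 ; 0/3/3/10/1/3
#6 beq  $r4, $r1, L10 ; 0/3/3/10/1/3 ; →fallthru
#7 and  $r4, $r2, $r2 ; 0/3/3/10/3/3
#8 and  $r1, $r5, $r3 ; 0/2/3/10/3/3
#9 sub  $r5, $r4, $r0 ; 0/2/3/10/3/3
#10 sub  $r5, $r1, $r0 ; 0/2/3/10/3/2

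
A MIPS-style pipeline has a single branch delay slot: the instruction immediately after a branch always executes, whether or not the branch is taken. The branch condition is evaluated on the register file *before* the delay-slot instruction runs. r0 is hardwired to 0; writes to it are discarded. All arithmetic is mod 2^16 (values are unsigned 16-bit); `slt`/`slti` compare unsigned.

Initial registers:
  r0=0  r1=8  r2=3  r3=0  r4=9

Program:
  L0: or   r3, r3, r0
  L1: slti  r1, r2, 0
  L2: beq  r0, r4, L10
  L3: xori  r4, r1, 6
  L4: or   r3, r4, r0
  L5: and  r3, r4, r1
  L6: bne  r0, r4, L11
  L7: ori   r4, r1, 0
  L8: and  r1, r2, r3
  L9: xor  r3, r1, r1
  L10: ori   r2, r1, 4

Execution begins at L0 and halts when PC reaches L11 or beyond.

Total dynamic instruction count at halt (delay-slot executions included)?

8

PC=0  or   r3, r3, r0        | r0=0 r1=8 r2=3 r3=0 r4=9
PC=1  slti  r1, r2, 0        | r0=0 r1=0 r2=3 r3=0 r4=9
PC=2  beq  r0, r4, L10       | r0=0 r1=0 r2=3 r3=0 r4=9  [not taken]
PC=3  xori  r4, r1, 6        | r0=0 r1=0 r2=3 r3=0 r4=6
PC=4  or   r3, r4, r0        | r0=0 r1=0 r2=3 r3=6 r4=6
PC=5  and  r3, r4, r1        | r0=0 r1=0 r2=3 r3=0 r4=6
PC=6  bne  r0, r4, L11       | r0=0 r1=0 r2=3 r3=0 r4=6  [TAKEN]
PC=7  ori   r4, r1, 0        | r0=0 r1=0 r2=3 r3=0 r4=0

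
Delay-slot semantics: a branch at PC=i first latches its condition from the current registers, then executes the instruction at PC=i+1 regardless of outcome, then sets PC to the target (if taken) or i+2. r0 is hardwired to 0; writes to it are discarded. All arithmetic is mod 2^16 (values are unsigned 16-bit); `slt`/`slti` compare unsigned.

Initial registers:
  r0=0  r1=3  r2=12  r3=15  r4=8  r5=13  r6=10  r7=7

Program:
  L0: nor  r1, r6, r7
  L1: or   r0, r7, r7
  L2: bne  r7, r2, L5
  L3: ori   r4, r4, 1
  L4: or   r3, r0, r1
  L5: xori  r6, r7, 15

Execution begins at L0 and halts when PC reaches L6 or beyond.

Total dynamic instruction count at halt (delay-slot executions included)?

[0] nor  r1, r6, r7  →  {r0:0, r1:65520, r2:12, r3:15, r4:8, r5:13, r6:10, r7:7}
[1] or   r0, r7, r7  →  {r0:0, r1:65520, r2:12, r3:15, r4:8, r5:13, r6:10, r7:7}
[2] bne  r7, r2, L5  →  {r0:0, r1:65520, r2:12, r3:15, r4:8, r5:13, r6:10, r7:7}  ⟨branch taken⟩
[3] ori   r4, r4, 1  →  {r0:0, r1:65520, r2:12, r3:15, r4:9, r5:13, r6:10, r7:7}
[5] xori  r6, r7, 15  →  {r0:0, r1:65520, r2:12, r3:15, r4:9, r5:13, r6:8, r7:7}

5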